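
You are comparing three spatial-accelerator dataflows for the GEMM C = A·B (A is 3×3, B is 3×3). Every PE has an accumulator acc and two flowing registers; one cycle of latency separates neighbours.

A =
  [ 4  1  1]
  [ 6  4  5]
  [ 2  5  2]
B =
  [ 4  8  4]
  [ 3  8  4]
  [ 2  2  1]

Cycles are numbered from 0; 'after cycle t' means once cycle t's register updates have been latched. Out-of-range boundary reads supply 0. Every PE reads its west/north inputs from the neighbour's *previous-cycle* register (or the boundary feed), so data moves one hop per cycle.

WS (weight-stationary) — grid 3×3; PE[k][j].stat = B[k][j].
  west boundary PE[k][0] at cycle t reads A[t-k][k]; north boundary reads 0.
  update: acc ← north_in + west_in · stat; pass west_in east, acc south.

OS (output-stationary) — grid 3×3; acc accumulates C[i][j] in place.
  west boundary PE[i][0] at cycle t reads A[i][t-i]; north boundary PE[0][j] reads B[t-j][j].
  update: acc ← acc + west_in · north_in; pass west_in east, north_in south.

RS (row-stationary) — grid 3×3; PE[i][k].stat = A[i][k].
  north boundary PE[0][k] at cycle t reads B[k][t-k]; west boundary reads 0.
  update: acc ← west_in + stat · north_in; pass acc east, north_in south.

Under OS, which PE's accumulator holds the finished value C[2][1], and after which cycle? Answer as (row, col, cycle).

(row, col, cycle) = (2, 1, 5)

OS — PE[2][1] is where C[2][1] collects:
  c0 r2c1: 0 / 0 / 0
  c1 r2c1: 0 / 0 / 0
  c2 r2c1: 0 / 0 / 0
  c3 r2c1: 16 / 2 / 8
  c4 r2c1: 56 / 5 / 8
  c5 r2c1: 60 / 2 / 2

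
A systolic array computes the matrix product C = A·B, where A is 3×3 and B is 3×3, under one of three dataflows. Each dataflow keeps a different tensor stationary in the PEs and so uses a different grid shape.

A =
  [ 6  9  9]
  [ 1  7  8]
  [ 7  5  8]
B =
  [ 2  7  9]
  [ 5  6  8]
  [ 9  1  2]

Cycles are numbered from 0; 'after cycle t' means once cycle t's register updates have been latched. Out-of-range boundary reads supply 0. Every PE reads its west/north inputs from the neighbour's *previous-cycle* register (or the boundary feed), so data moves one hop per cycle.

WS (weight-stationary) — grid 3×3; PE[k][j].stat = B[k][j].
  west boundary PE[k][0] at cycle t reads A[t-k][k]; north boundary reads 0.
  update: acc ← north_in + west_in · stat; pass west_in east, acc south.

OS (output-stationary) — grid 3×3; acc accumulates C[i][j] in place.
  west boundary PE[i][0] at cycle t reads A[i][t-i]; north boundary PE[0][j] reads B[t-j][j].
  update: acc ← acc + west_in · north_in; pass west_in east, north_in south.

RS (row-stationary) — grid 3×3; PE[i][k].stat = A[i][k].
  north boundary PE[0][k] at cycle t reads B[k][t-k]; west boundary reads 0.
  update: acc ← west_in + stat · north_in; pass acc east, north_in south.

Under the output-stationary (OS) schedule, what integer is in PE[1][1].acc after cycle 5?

Tracing OS — 3×3 array, target PE[1][1]:
  c0 r0c1: 0 / 0 / 0
  c0 r1c0: 0 / 0 / 0
  c0 r1c1: 0 / 0 / 0
  c1 r0c1: 42 / 6 / 7
  c1 r1c0: 2 / 1 / 2
  c1 r1c1: 0 / 0 / 0
  c2 r0c1: 96 / 9 / 6
  c2 r1c0: 37 / 7 / 5
  c2 r1c1: 7 / 1 / 7
  c3 r0c1: 105 / 9 / 1
  c3 r1c0: 109 / 8 / 9
  c3 r1c1: 49 / 7 / 6
  c4 r0c1: 105 / 0 / 0
  c4 r1c0: 109 / 0 / 0
  c4 r1c1: 57 / 8 / 1
  c5 r0c1: 105 / 0 / 0
  c5 r1c0: 109 / 0 / 0
  c5 r1c1: 57 / 0 / 0

PE[1][1].acc = 57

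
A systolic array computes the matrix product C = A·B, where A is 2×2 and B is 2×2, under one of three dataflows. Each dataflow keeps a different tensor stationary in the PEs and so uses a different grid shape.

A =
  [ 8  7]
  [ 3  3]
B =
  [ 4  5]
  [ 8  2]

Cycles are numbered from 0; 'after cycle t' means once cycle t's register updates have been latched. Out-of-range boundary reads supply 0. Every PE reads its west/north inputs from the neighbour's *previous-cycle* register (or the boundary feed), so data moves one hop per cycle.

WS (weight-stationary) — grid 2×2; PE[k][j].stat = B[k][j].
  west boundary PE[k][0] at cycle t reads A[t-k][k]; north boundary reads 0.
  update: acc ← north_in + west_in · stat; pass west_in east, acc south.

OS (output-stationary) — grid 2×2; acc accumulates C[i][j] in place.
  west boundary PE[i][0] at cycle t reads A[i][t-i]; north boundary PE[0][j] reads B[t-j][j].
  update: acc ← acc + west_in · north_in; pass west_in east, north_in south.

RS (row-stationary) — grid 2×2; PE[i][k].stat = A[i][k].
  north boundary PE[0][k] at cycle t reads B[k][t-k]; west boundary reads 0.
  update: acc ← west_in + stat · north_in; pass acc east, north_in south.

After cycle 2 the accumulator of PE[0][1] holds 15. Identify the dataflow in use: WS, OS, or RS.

WS [2×2] PE[0][1] across cycles:
  t=0 PE[0][1]: acc=0 h=0 v=0
  t=1 PE[0][1]: acc=40 h=8 v=40
  t=2 PE[0][1]: acc=15 h=3 v=15
OS [2×2] PE[0][1] across cycles:
  t=0 PE[0][1]: acc=0 h=0 v=0
  t=1 PE[0][1]: acc=40 h=8 v=5
  t=2 PE[0][1]: acc=54 h=7 v=2
RS [2×2] PE[0][1] across cycles:
  t=0 PE[0][1]: acc=0 h=0 v=0
  t=1 PE[0][1]: acc=88 h=88 v=8
  t=2 PE[0][1]: acc=54 h=54 v=2

dataflow = WS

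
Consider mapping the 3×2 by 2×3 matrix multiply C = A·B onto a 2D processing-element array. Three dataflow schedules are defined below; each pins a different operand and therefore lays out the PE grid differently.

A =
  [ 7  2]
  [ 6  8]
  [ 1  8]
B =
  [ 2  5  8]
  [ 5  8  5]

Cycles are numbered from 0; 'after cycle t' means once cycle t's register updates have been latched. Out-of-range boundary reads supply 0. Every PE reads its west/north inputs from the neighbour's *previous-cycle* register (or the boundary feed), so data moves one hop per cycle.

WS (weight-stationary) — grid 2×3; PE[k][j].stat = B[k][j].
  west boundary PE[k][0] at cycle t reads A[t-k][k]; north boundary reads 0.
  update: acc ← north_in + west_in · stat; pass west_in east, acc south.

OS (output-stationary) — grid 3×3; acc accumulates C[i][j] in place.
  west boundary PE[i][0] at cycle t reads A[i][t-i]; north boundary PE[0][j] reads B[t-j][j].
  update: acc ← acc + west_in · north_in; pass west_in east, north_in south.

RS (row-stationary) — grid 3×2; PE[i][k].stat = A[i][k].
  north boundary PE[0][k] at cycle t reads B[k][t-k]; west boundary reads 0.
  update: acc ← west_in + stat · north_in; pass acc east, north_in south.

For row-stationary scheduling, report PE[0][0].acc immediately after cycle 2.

PE[0][0].acc = 56

Tracing RS — 3×2 array, target PE[0][0]:
  @0  [0,0]  acc 14  |  →14  ↓2
  @1  [0,0]  acc 35  |  →35  ↓5
  @2  [0,0]  acc 56  |  →56  ↓8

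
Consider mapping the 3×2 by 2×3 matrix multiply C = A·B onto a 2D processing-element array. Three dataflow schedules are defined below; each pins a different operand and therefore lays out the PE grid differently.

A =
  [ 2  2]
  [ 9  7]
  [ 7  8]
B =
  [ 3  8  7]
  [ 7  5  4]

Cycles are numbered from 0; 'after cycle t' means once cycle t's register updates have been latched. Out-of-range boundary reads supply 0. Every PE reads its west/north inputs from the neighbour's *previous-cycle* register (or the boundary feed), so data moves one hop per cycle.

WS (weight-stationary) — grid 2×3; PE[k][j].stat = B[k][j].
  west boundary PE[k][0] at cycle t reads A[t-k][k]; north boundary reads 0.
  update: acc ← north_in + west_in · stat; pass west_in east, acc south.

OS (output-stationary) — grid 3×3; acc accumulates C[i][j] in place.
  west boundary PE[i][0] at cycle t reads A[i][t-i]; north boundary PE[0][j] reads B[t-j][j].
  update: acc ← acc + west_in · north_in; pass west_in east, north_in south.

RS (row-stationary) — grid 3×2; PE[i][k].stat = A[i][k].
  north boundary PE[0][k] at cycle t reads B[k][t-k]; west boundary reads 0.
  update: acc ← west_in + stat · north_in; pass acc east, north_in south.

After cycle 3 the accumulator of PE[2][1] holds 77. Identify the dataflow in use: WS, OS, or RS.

WS: PE[2][1] is outside its 2×3 grid.
OS (3×3 grid), PE[2][1]:
  step 0 · PE2,1: acc=0; fwd→0 fwd↓0
  step 1 · PE2,1: acc=0; fwd→0 fwd↓0
  step 2 · PE2,1: acc=0; fwd→0 fwd↓0
  step 3 · PE2,1: acc=56; fwd→7 fwd↓8
RS (3×2 grid), PE[2][1]:
  step 0 · PE2,1: acc=0; fwd→0 fwd↓0
  step 1 · PE2,1: acc=0; fwd→0 fwd↓0
  step 2 · PE2,1: acc=0; fwd→0 fwd↓0
  step 3 · PE2,1: acc=77; fwd→77 fwd↓7

dataflow = RS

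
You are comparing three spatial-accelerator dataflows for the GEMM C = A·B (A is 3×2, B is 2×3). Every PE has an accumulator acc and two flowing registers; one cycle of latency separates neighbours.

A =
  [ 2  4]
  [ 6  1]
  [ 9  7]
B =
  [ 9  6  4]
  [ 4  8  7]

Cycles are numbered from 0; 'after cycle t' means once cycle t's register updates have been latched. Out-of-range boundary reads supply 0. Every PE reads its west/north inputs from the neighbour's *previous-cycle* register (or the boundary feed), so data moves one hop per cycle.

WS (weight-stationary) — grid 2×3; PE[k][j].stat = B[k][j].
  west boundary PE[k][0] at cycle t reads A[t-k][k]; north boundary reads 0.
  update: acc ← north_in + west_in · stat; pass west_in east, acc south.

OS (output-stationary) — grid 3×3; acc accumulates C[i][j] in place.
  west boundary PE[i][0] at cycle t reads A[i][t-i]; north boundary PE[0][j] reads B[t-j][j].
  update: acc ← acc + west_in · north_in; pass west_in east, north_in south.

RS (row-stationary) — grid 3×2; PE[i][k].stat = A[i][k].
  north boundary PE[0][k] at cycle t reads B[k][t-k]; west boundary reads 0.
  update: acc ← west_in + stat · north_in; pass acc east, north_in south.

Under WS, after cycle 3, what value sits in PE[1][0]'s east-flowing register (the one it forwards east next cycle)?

register = 7

WS 2×3: PE[1][0] cycle-by-cycle (with neighbour feeds):
  @0  [0,0]  acc 18  |  →2  ↓18
  @0  [1,0]  acc 0  |  →0  ↓0
  @1  [0,0]  acc 54  |  →6  ↓54
  @1  [1,0]  acc 34  |  →4  ↓34
  @2  [0,0]  acc 81  |  →9  ↓81
  @2  [1,0]  acc 58  |  →1  ↓58
  @3  [0,0]  acc 0  |  →0  ↓0
  @3  [1,0]  acc 109  |  →7  ↓109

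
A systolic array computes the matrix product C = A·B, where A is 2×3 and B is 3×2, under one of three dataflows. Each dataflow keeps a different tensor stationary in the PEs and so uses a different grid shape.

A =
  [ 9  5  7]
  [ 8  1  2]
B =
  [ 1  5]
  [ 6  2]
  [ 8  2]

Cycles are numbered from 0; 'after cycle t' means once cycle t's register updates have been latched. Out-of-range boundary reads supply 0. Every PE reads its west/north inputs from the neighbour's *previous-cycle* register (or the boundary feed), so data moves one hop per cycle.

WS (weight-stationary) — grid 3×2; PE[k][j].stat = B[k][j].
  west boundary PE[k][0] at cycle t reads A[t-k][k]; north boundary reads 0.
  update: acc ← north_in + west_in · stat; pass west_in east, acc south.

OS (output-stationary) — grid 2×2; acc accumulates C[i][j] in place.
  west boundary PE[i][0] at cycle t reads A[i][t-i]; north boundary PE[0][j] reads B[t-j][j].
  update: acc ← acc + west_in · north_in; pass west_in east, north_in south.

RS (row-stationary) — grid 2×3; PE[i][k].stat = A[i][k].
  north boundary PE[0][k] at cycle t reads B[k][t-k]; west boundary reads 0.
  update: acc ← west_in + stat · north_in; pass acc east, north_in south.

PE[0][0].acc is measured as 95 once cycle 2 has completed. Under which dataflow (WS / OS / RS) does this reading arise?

dataflow = OS

WS (3×2 grid), PE[0][0]:
  t=0 PE[0][0]: acc=9 h=9 v=9
  t=1 PE[0][0]: acc=8 h=8 v=8
  t=2 PE[0][0]: acc=0 h=0 v=0
OS (2×2 grid), PE[0][0]:
  t=0 PE[0][0]: acc=9 h=9 v=1
  t=1 PE[0][0]: acc=39 h=5 v=6
  t=2 PE[0][0]: acc=95 h=7 v=8
RS (2×3 grid), PE[0][0]:
  t=0 PE[0][0]: acc=9 h=9 v=1
  t=1 PE[0][0]: acc=45 h=45 v=5
  t=2 PE[0][0]: acc=0 h=0 v=0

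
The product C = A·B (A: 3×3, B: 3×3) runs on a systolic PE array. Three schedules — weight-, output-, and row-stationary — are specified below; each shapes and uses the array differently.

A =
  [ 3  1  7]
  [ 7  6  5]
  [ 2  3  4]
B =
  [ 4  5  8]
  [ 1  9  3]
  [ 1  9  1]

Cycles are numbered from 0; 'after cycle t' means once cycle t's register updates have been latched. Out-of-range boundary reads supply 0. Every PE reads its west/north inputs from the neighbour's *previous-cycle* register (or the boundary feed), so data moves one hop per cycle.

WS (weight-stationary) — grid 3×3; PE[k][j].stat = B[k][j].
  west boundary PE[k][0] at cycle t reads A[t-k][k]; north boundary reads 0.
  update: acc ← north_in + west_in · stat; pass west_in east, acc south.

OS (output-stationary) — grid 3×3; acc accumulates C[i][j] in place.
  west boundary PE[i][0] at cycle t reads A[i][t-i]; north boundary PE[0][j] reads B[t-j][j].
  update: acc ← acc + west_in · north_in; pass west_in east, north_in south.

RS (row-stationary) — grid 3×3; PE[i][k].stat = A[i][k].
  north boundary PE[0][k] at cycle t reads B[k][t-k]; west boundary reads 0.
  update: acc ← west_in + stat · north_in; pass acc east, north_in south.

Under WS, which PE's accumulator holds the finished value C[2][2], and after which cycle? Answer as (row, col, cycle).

WS: C[2][2] accumulates in PE[2][2]:
  step 0 · PE2,2: acc=0; fwd→0 fwd↓0
  step 1 · PE2,2: acc=0; fwd→0 fwd↓0
  step 2 · PE2,2: acc=0; fwd→0 fwd↓0
  step 3 · PE2,2: acc=0; fwd→0 fwd↓0
  step 4 · PE2,2: acc=34; fwd→7 fwd↓34
  step 5 · PE2,2: acc=79; fwd→5 fwd↓79
  step 6 · PE2,2: acc=29; fwd→4 fwd↓29

(row, col, cycle) = (2, 2, 6)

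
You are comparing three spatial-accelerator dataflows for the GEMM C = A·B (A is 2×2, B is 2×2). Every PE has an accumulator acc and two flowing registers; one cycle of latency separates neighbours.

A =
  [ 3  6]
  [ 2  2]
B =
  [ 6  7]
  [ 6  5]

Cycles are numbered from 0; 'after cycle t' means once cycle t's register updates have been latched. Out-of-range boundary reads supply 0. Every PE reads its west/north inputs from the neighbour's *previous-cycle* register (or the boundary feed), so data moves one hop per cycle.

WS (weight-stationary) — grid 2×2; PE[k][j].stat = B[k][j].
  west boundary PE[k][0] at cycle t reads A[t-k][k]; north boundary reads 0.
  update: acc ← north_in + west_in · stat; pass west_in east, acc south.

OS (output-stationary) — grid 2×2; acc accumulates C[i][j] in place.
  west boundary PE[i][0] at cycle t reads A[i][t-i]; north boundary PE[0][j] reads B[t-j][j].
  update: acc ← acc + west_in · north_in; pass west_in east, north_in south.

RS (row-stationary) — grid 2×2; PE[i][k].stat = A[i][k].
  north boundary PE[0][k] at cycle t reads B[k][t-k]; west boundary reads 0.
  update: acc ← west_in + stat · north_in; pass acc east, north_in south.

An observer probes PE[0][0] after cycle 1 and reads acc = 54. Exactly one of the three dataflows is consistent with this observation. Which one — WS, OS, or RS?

WS [2×2] PE[0][0] across cycles:
  [0] (0,0) acc=18 (h:3 v:18)
  [1] (0,0) acc=12 (h:2 v:12)
OS [2×2] PE[0][0] across cycles:
  [0] (0,0) acc=18 (h:3 v:6)
  [1] (0,0) acc=54 (h:6 v:6)
RS [2×2] PE[0][0] across cycles:
  [0] (0,0) acc=18 (h:18 v:6)
  [1] (0,0) acc=21 (h:21 v:7)

dataflow = OS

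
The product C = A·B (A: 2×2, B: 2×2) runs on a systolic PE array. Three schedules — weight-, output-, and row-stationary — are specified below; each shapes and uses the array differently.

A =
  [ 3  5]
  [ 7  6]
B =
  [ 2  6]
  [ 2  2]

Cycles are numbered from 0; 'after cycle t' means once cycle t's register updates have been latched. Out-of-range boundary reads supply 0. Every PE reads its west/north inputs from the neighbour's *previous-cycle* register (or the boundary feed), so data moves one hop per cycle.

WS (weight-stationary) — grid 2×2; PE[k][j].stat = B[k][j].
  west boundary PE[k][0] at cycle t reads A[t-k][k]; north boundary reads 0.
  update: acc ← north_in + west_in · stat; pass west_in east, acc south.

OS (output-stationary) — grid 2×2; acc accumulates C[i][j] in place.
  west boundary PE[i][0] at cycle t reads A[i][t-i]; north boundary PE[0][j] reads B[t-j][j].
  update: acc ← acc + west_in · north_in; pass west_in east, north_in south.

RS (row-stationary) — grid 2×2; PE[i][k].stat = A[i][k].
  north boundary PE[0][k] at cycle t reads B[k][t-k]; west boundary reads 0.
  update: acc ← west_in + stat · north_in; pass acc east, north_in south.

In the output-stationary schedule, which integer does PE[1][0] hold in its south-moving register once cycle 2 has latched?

register = 2

OS on a 2×2 grid — tracing PE[1][0] and its feeders:
  0: (0,0).acc=6  regs=<3,2>
  0: (1,0).acc=0  regs=<0,0>
  1: (0,0).acc=16  regs=<5,2>
  1: (1,0).acc=14  regs=<7,2>
  2: (0,0).acc=16  regs=<0,0>
  2: (1,0).acc=26  regs=<6,2>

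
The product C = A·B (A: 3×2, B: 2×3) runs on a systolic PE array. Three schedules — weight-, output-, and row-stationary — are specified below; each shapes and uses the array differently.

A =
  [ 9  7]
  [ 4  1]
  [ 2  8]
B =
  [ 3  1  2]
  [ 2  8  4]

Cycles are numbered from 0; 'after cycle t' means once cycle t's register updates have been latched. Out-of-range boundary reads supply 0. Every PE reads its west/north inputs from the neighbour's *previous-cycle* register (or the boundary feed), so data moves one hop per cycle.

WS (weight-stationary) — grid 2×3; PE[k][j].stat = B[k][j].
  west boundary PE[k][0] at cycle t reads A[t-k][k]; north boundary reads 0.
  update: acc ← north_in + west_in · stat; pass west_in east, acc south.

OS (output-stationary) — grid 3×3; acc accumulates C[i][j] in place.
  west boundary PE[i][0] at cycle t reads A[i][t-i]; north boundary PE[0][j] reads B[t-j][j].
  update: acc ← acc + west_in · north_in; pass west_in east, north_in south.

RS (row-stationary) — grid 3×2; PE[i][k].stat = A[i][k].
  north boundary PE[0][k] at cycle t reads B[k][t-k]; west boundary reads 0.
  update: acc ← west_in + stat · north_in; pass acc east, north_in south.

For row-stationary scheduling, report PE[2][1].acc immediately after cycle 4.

RS (3×2). Following PE[2][1] plus its west/north inputs:
  cycle 0: PE[1][1] → acc 0, east 0, south 0
  cycle 0: PE[2][0] → acc 0, east 0, south 0
  cycle 0: PE[2][1] → acc 0, east 0, south 0
  cycle 1: PE[1][1] → acc 0, east 0, south 0
  cycle 1: PE[2][0] → acc 0, east 0, south 0
  cycle 1: PE[2][1] → acc 0, east 0, south 0
  cycle 2: PE[1][1] → acc 14, east 14, south 2
  cycle 2: PE[2][0] → acc 6, east 6, south 3
  cycle 2: PE[2][1] → acc 0, east 0, south 0
  cycle 3: PE[1][1] → acc 12, east 12, south 8
  cycle 3: PE[2][0] → acc 2, east 2, south 1
  cycle 3: PE[2][1] → acc 22, east 22, south 2
  cycle 4: PE[1][1] → acc 12, east 12, south 4
  cycle 4: PE[2][0] → acc 4, east 4, south 2
  cycle 4: PE[2][1] → acc 66, east 66, south 8

PE[2][1].acc = 66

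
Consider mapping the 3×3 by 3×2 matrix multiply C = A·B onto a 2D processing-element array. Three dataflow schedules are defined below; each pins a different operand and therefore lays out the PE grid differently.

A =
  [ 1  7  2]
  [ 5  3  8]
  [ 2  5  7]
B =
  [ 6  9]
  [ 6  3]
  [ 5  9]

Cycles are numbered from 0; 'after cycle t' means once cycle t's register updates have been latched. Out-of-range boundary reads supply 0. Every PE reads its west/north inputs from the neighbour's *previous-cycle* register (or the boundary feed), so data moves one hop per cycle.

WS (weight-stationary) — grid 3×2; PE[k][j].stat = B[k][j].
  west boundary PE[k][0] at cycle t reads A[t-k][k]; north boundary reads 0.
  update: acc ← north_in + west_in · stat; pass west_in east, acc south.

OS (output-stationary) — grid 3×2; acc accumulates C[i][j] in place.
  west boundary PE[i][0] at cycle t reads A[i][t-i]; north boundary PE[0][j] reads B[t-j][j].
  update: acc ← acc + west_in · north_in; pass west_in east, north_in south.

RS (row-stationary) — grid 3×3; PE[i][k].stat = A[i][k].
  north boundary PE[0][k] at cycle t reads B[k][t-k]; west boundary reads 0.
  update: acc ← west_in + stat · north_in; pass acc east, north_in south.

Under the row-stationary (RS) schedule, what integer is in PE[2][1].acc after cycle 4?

Tracing RS — 3×3 array, target PE[2][1]:
  cycle 0: PE[1][1] → acc 0, east 0, south 0
  cycle 0: PE[2][0] → acc 0, east 0, south 0
  cycle 0: PE[2][1] → acc 0, east 0, south 0
  cycle 1: PE[1][1] → acc 0, east 0, south 0
  cycle 1: PE[2][0] → acc 0, east 0, south 0
  cycle 1: PE[2][1] → acc 0, east 0, south 0
  cycle 2: PE[1][1] → acc 48, east 48, south 6
  cycle 2: PE[2][0] → acc 12, east 12, south 6
  cycle 2: PE[2][1] → acc 0, east 0, south 0
  cycle 3: PE[1][1] → acc 54, east 54, south 3
  cycle 3: PE[2][0] → acc 18, east 18, south 9
  cycle 3: PE[2][1] → acc 42, east 42, south 6
  cycle 4: PE[1][1] → acc 0, east 0, south 0
  cycle 4: PE[2][0] → acc 0, east 0, south 0
  cycle 4: PE[2][1] → acc 33, east 33, south 3

PE[2][1].acc = 33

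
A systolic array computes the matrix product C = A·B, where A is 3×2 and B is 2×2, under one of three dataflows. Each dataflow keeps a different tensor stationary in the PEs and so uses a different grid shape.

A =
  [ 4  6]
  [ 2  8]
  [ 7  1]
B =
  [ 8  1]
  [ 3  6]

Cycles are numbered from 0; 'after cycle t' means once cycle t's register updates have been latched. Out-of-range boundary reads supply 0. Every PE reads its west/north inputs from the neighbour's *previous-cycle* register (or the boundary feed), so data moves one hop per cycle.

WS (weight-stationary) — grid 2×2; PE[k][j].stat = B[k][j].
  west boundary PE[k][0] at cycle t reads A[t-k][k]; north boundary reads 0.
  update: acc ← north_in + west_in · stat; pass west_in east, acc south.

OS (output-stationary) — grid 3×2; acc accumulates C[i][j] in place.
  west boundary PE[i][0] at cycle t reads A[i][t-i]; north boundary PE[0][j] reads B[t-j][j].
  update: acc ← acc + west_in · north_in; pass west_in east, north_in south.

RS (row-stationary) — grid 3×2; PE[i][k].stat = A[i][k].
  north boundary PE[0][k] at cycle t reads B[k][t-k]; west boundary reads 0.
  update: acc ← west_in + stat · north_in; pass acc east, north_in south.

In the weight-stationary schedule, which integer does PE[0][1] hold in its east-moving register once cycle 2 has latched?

WS on a 2×2 grid — tracing PE[0][1] and its feeders:
  [0] (0,0) acc=32 (h:4 v:32)
  [0] (0,1) acc=0 (h:0 v:0)
  [1] (0,0) acc=16 (h:2 v:16)
  [1] (0,1) acc=4 (h:4 v:4)
  [2] (0,0) acc=56 (h:7 v:56)
  [2] (0,1) acc=2 (h:2 v:2)

register = 2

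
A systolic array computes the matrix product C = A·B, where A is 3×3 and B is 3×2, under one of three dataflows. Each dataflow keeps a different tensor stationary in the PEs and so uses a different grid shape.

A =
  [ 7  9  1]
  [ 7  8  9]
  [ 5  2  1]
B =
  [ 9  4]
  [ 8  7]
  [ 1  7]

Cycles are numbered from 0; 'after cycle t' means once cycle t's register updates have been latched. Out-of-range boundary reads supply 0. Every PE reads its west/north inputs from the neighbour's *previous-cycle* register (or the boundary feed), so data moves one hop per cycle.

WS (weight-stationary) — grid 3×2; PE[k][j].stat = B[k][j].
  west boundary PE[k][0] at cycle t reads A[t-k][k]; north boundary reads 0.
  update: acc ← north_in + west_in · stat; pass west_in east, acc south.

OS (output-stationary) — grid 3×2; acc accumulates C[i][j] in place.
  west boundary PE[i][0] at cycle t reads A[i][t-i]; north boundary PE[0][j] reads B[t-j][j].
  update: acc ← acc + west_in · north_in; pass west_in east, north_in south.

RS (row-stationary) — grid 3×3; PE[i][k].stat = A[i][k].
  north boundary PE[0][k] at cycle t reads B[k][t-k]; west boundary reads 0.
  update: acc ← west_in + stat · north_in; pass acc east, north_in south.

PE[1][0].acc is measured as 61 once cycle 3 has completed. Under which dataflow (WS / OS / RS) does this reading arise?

dataflow = WS

— WS: 3×2; PE[1][0] trace:
  cycle 0: PE[1][0] → acc 0, east 0, south 0
  cycle 1: PE[1][0] → acc 135, east 9, south 135
  cycle 2: PE[1][0] → acc 127, east 8, south 127
  cycle 3: PE[1][0] → acc 61, east 2, south 61
— OS: 3×2; PE[1][0] trace:
  cycle 0: PE[1][0] → acc 0, east 0, south 0
  cycle 1: PE[1][0] → acc 63, east 7, south 9
  cycle 2: PE[1][0] → acc 127, east 8, south 8
  cycle 3: PE[1][0] → acc 136, east 9, south 1
— RS: 3×3; PE[1][0] trace:
  cycle 0: PE[1][0] → acc 0, east 0, south 0
  cycle 1: PE[1][0] → acc 63, east 63, south 9
  cycle 2: PE[1][0] → acc 28, east 28, south 4
  cycle 3: PE[1][0] → acc 0, east 0, south 0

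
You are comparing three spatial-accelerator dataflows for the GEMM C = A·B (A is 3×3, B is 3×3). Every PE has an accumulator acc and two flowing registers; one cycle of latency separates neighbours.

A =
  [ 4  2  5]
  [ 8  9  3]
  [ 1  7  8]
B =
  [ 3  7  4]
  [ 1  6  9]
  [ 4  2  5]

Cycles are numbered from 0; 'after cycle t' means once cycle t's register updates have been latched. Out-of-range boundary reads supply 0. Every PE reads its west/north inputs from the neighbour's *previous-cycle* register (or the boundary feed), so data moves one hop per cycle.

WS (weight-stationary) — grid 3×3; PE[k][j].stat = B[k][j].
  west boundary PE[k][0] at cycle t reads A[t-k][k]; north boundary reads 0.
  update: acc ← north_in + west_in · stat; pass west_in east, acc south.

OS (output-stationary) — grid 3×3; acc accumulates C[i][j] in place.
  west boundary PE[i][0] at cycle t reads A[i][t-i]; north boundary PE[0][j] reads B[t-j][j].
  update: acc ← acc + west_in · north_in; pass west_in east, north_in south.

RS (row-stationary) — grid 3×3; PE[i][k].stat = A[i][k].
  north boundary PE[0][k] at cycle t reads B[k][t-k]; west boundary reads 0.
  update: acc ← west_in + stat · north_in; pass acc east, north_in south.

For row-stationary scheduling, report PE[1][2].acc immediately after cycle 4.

RS on a 3×3 grid — tracing PE[1][2] and its feeders:
  t=0 PE[0][2]: acc=0 h=0 v=0
  t=0 PE[1][1]: acc=0 h=0 v=0
  t=0 PE[1][2]: acc=0 h=0 v=0
  t=1 PE[0][2]: acc=0 h=0 v=0
  t=1 PE[1][1]: acc=0 h=0 v=0
  t=1 PE[1][2]: acc=0 h=0 v=0
  t=2 PE[0][2]: acc=34 h=34 v=4
  t=2 PE[1][1]: acc=33 h=33 v=1
  t=2 PE[1][2]: acc=0 h=0 v=0
  t=3 PE[0][2]: acc=50 h=50 v=2
  t=3 PE[1][1]: acc=110 h=110 v=6
  t=3 PE[1][2]: acc=45 h=45 v=4
  t=4 PE[0][2]: acc=59 h=59 v=5
  t=4 PE[1][1]: acc=113 h=113 v=9
  t=4 PE[1][2]: acc=116 h=116 v=2

PE[1][2].acc = 116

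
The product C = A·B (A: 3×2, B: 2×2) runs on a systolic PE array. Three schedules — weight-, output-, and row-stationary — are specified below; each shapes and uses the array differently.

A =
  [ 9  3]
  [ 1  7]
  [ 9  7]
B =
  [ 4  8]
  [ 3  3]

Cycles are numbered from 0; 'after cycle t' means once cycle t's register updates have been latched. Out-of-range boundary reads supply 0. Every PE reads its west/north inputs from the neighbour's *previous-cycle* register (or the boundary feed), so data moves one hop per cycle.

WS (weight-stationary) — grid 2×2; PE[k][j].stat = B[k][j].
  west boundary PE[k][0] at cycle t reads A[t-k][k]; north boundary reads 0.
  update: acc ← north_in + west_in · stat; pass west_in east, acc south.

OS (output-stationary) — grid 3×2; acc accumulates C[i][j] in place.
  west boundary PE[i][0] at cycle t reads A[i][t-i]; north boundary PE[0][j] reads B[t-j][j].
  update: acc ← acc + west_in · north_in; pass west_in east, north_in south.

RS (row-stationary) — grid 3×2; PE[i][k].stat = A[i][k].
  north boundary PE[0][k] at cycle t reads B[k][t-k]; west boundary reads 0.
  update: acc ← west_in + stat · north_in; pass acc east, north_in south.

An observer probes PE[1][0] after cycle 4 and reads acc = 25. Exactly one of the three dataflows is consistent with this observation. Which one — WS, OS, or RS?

dataflow = OS

WS [2×2] PE[1][0] across cycles:
  0: (1,0).acc=0  regs=<0,0>
  1: (1,0).acc=45  regs=<3,45>
  2: (1,0).acc=25  regs=<7,25>
  3: (1,0).acc=57  regs=<7,57>
  4: (1,0).acc=0  regs=<0,0>
OS [3×2] PE[1][0] across cycles:
  0: (1,0).acc=0  regs=<0,0>
  1: (1,0).acc=4  regs=<1,4>
  2: (1,0).acc=25  regs=<7,3>
  3: (1,0).acc=25  regs=<0,0>
  4: (1,0).acc=25  regs=<0,0>
RS [3×2] PE[1][0] across cycles:
  0: (1,0).acc=0  regs=<0,0>
  1: (1,0).acc=4  regs=<4,4>
  2: (1,0).acc=8  regs=<8,8>
  3: (1,0).acc=0  regs=<0,0>
  4: (1,0).acc=0  regs=<0,0>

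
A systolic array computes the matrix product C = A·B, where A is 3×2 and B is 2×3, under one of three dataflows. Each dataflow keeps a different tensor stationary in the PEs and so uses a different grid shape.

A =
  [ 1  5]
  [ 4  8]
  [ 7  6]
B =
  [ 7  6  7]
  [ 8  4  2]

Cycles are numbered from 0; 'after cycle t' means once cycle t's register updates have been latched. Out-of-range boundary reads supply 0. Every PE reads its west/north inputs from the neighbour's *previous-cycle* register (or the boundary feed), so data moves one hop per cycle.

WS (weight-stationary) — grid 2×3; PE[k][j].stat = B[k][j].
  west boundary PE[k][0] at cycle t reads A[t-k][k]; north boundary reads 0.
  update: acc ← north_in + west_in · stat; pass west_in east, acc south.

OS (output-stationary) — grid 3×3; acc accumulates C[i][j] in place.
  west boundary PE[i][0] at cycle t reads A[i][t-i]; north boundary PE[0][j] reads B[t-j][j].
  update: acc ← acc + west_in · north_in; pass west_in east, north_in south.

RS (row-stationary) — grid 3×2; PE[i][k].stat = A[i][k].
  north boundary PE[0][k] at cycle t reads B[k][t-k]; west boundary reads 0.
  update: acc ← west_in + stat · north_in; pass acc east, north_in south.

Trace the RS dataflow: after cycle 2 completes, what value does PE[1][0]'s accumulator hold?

RS on a 3×2 grid — tracing PE[1][0] and its feeders:
  step 0 · PE0,0: acc=7; fwd→7 fwd↓7
  step 0 · PE1,0: acc=0; fwd→0 fwd↓0
  step 1 · PE0,0: acc=6; fwd→6 fwd↓6
  step 1 · PE1,0: acc=28; fwd→28 fwd↓7
  step 2 · PE0,0: acc=7; fwd→7 fwd↓7
  step 2 · PE1,0: acc=24; fwd→24 fwd↓6

PE[1][0].acc = 24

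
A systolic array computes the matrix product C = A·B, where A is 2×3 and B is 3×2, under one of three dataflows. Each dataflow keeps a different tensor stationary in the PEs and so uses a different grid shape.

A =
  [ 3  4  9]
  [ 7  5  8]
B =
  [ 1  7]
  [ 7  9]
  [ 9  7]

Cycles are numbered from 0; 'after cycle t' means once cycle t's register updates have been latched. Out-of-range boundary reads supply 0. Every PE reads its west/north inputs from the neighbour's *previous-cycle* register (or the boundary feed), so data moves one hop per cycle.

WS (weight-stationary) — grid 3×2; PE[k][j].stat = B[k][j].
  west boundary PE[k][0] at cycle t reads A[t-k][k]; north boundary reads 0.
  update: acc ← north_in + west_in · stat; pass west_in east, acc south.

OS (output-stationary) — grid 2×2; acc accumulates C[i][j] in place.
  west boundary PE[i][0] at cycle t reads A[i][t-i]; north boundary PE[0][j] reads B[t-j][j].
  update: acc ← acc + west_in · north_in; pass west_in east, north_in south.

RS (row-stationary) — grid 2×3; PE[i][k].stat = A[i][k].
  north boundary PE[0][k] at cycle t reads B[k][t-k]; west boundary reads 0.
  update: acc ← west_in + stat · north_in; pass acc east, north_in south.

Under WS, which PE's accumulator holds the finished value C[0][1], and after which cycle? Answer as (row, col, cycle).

(row, col, cycle) = (2, 1, 3)

WS: C[0][1] accumulates in PE[2][1]:
  0: (2,1).acc=0  regs=<0,0>
  1: (2,1).acc=0  regs=<0,0>
  2: (2,1).acc=0  regs=<0,0>
  3: (2,1).acc=120  regs=<9,120>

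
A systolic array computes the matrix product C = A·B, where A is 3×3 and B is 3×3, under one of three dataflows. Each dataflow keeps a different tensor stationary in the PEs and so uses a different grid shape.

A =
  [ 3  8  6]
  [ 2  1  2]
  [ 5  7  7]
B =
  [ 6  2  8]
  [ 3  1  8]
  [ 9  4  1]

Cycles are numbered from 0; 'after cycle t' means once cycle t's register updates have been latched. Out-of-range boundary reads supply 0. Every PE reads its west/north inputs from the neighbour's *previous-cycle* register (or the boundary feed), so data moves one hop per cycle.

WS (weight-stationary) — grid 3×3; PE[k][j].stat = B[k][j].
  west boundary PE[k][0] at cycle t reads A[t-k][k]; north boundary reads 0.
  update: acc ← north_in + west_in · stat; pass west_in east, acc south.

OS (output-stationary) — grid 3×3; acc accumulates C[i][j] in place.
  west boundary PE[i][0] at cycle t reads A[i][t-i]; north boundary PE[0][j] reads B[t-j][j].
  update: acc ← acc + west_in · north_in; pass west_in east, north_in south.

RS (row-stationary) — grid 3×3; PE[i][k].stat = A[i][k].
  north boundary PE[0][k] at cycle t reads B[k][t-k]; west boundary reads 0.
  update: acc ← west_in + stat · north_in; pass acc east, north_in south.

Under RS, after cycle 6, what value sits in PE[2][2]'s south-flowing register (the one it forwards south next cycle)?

RS (3×3). Following PE[2][2] plus its west/north inputs:
  [0] (1,2) acc=0 (h:0 v:0)
  [0] (2,1) acc=0 (h:0 v:0)
  [0] (2,2) acc=0 (h:0 v:0)
  [1] (1,2) acc=0 (h:0 v:0)
  [1] (2,1) acc=0 (h:0 v:0)
  [1] (2,2) acc=0 (h:0 v:0)
  [2] (1,2) acc=0 (h:0 v:0)
  [2] (2,1) acc=0 (h:0 v:0)
  [2] (2,2) acc=0 (h:0 v:0)
  [3] (1,2) acc=33 (h:33 v:9)
  [3] (2,1) acc=51 (h:51 v:3)
  [3] (2,2) acc=0 (h:0 v:0)
  [4] (1,2) acc=13 (h:13 v:4)
  [4] (2,1) acc=17 (h:17 v:1)
  [4] (2,2) acc=114 (h:114 v:9)
  [5] (1,2) acc=26 (h:26 v:1)
  [5] (2,1) acc=96 (h:96 v:8)
  [5] (2,2) acc=45 (h:45 v:4)
  [6] (1,2) acc=0 (h:0 v:0)
  [6] (2,1) acc=0 (h:0 v:0)
  [6] (2,2) acc=103 (h:103 v:1)

register = 1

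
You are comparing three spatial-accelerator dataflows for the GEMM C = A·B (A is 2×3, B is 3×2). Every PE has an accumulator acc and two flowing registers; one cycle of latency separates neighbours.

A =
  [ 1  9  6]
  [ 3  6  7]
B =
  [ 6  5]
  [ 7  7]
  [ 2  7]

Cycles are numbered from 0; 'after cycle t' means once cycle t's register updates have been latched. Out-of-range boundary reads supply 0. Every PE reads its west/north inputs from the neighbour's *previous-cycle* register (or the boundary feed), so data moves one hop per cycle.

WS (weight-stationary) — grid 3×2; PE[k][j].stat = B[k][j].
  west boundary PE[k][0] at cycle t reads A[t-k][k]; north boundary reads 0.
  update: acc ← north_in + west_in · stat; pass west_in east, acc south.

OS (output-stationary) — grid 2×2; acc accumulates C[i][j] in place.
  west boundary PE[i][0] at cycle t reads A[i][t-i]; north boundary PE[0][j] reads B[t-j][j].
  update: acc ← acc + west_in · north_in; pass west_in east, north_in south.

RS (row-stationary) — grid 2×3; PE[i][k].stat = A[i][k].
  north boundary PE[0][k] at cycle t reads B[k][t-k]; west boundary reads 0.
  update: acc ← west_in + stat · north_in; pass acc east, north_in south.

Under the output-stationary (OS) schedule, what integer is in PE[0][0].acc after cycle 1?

Tracing OS — 2×2 array, target PE[0][0]:
  step 0 · PE0,0: acc=6; fwd→1 fwd↓6
  step 1 · PE0,0: acc=69; fwd→9 fwd↓7

PE[0][0].acc = 69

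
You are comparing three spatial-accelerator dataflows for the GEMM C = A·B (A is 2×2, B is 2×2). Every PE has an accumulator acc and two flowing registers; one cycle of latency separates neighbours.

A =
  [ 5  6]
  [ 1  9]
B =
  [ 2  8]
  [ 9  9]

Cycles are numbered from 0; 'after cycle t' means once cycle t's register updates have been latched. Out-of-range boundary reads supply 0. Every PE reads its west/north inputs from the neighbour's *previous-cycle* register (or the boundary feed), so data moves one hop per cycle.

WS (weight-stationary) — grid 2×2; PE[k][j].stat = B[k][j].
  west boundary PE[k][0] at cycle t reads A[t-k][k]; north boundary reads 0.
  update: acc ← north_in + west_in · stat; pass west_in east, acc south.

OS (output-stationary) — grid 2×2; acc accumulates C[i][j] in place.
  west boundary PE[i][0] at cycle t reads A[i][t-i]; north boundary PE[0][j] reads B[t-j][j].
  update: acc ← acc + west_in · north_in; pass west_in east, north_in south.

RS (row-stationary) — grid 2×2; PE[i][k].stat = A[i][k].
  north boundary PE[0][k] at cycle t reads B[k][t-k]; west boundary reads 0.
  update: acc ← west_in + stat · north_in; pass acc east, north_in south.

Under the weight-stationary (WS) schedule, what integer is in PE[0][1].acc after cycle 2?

Tracing WS — 2×2 array, target PE[0][1]:
  0: (0,0).acc=10  regs=<5,10>
  0: (0,1).acc=0  regs=<0,0>
  1: (0,0).acc=2  regs=<1,2>
  1: (0,1).acc=40  regs=<5,40>
  2: (0,0).acc=0  regs=<0,0>
  2: (0,1).acc=8  regs=<1,8>

PE[0][1].acc = 8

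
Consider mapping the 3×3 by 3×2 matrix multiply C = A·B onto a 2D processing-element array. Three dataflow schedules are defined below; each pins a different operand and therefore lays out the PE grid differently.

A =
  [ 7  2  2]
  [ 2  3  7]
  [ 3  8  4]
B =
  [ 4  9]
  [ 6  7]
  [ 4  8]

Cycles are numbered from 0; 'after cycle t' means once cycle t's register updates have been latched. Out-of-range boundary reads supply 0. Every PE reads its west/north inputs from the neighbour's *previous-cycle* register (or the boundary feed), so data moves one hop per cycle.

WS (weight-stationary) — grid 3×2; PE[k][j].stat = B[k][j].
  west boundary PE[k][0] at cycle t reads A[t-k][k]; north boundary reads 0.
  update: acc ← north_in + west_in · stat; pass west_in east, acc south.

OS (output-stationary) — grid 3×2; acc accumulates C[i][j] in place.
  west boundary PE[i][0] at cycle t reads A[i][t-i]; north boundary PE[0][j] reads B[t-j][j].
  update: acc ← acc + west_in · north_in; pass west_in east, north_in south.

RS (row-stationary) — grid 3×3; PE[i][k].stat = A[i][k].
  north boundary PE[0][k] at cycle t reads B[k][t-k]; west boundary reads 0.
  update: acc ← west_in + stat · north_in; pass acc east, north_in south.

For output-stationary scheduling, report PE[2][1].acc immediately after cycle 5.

OS on a 3×2 grid — tracing PE[2][1] and its feeders:
  t=0 PE[1][1]: acc=0 h=0 v=0
  t=0 PE[2][0]: acc=0 h=0 v=0
  t=0 PE[2][1]: acc=0 h=0 v=0
  t=1 PE[1][1]: acc=0 h=0 v=0
  t=1 PE[2][0]: acc=0 h=0 v=0
  t=1 PE[2][1]: acc=0 h=0 v=0
  t=2 PE[1][1]: acc=18 h=2 v=9
  t=2 PE[2][0]: acc=12 h=3 v=4
  t=2 PE[2][1]: acc=0 h=0 v=0
  t=3 PE[1][1]: acc=39 h=3 v=7
  t=3 PE[2][0]: acc=60 h=8 v=6
  t=3 PE[2][1]: acc=27 h=3 v=9
  t=4 PE[1][1]: acc=95 h=7 v=8
  t=4 PE[2][0]: acc=76 h=4 v=4
  t=4 PE[2][1]: acc=83 h=8 v=7
  t=5 PE[1][1]: acc=95 h=0 v=0
  t=5 PE[2][0]: acc=76 h=0 v=0
  t=5 PE[2][1]: acc=115 h=4 v=8

PE[2][1].acc = 115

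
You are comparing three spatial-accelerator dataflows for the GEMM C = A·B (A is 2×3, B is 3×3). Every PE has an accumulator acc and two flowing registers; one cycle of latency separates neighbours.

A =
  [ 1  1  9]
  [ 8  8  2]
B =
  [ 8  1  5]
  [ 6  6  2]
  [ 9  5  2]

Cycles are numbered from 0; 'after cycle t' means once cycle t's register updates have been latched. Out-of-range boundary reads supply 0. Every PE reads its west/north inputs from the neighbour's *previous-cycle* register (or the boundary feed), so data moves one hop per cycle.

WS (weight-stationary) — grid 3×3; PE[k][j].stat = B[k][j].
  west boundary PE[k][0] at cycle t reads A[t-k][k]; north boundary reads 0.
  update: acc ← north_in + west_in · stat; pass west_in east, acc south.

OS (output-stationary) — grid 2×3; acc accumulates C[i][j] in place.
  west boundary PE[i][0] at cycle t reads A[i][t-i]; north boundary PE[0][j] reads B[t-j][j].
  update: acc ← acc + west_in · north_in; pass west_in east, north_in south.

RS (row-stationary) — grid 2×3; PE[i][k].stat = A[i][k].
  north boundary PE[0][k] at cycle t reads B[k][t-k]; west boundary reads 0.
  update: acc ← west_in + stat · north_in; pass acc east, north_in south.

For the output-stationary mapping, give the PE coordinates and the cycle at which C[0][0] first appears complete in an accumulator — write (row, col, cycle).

OS — PE[0][0] is where C[0][0] collects:
  cycle 0: PE[0][0] → acc 8, east 1, south 8
  cycle 1: PE[0][0] → acc 14, east 1, south 6
  cycle 2: PE[0][0] → acc 95, east 9, south 9

(row, col, cycle) = (0, 0, 2)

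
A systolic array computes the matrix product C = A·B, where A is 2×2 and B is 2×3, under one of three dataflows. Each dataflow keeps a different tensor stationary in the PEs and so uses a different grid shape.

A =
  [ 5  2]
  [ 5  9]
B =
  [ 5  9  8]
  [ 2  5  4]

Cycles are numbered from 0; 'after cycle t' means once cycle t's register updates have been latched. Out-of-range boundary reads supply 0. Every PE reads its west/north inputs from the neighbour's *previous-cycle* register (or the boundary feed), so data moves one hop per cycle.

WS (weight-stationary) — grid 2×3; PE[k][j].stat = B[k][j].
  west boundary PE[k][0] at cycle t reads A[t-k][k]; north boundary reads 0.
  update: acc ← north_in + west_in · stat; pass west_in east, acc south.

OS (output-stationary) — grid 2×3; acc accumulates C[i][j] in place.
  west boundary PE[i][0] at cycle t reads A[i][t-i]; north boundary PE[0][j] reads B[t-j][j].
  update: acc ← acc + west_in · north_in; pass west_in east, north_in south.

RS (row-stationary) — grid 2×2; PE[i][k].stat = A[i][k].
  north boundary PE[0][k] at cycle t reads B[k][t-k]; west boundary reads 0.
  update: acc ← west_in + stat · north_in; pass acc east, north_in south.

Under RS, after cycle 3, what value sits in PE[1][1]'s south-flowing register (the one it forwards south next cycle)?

register = 5

RS 2×2: PE[1][1] cycle-by-cycle (with neighbour feeds):
  step 0 · PE0,1: acc=0; fwd→0 fwd↓0
  step 0 · PE1,0: acc=0; fwd→0 fwd↓0
  step 0 · PE1,1: acc=0; fwd→0 fwd↓0
  step 1 · PE0,1: acc=29; fwd→29 fwd↓2
  step 1 · PE1,0: acc=25; fwd→25 fwd↓5
  step 1 · PE1,1: acc=0; fwd→0 fwd↓0
  step 2 · PE0,1: acc=55; fwd→55 fwd↓5
  step 2 · PE1,0: acc=45; fwd→45 fwd↓9
  step 2 · PE1,1: acc=43; fwd→43 fwd↓2
  step 3 · PE0,1: acc=48; fwd→48 fwd↓4
  step 3 · PE1,0: acc=40; fwd→40 fwd↓8
  step 3 · PE1,1: acc=90; fwd→90 fwd↓5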